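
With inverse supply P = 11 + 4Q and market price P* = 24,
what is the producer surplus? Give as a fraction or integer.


Minimum supply price (at Q=0): P_min = 11
Quantity supplied at P* = 24:
Q* = (24 - 11)/4 = 13/4
PS = (1/2) * Q* * (P* - P_min)
PS = (1/2) * 13/4 * (24 - 11)
PS = (1/2) * 13/4 * 13 = 169/8

169/8


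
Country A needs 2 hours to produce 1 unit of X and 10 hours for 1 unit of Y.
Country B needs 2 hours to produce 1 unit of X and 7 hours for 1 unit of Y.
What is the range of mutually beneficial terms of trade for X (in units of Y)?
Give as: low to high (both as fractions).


Opportunity cost of X for Country A = hours_X / hours_Y = 2/10 = 1/5 units of Y
Opportunity cost of X for Country B = hours_X / hours_Y = 2/7 = 2/7 units of Y
Terms of trade must be between the two opportunity costs.
Range: 1/5 to 2/7

1/5 to 2/7


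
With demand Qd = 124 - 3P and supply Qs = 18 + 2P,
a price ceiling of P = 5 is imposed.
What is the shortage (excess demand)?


At P = 5:
Qd = 124 - 3*5 = 109
Qs = 18 + 2*5 = 28
Shortage = Qd - Qs = 109 - 28 = 81

81


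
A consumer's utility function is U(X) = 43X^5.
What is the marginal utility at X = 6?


MU = dU/dX = 43*5*X^(5-1)
MU = 215*X^4
At X = 6:
MU = 215 * 6^4
MU = 215 * 1296 = 278640

278640


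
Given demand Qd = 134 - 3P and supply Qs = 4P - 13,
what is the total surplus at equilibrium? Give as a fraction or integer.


Find equilibrium: 134 - 3P = 4P - 13
134 + 13 = 7P
P* = 147/7 = 21
Q* = 4*21 - 13 = 71
Inverse demand: P = 134/3 - Q/3, so P_max = 134/3
Inverse supply: P = 13/4 + Q/4, so P_min = 13/4
CS = (1/2) * 71 * (134/3 - 21) = 5041/6
PS = (1/2) * 71 * (21 - 13/4) = 5041/8
TS = CS + PS = 5041/6 + 5041/8 = 35287/24

35287/24


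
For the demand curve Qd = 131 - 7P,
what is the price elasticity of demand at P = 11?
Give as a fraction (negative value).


dQ/dP = -7
At P = 11: Q = 131 - 7*11 = 54
E = (dQ/dP)(P/Q) = (-7)(11/54) = -77/54

-77/54


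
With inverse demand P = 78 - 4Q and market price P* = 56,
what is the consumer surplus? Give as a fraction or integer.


Maximum willingness to pay (at Q=0): P_max = 78
Quantity demanded at P* = 56:
Q* = (78 - 56)/4 = 11/2
CS = (1/2) * Q* * (P_max - P*)
CS = (1/2) * 11/2 * (78 - 56)
CS = (1/2) * 11/2 * 22 = 121/2

121/2


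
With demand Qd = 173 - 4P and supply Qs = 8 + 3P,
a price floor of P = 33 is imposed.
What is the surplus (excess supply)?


At P = 33:
Qd = 173 - 4*33 = 41
Qs = 8 + 3*33 = 107
Surplus = Qs - Qd = 107 - 41 = 66

66


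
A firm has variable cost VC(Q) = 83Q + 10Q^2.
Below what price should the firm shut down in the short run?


AVC(Q) = VC(Q)/Q = 83 + 10Q
AVC is increasing in Q, so minimum AVC is at Q -> 0+.
Min AVC = 83
The firm should shut down if P < 83.

83


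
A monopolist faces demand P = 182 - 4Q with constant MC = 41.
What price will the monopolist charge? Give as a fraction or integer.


MR = 182 - 8Q
Set MR = MC: 182 - 8Q = 41
Q* = 141/8
Substitute into demand:
P* = 182 - 4*141/8 = 223/2

223/2


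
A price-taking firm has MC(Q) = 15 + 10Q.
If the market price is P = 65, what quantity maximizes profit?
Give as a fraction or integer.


In perfect competition, profit is maximized where P = MC.
65 = 15 + 10Q
50 = 10Q
Q* = 50/10 = 5

5


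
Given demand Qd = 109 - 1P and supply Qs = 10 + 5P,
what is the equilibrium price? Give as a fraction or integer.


At equilibrium, Qd = Qs.
109 - 1P = 10 + 5P
109 - 10 = 1P + 5P
99 = 6P
P* = 99/6 = 33/2

33/2


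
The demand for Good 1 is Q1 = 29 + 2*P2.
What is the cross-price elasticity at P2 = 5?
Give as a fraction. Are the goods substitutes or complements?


dQ1/dP2 = 2
At P2 = 5: Q1 = 29 + 2*5 = 39
Exy = (dQ1/dP2)(P2/Q1) = 2 * 5 / 39 = 10/39
Since Exy > 0, the goods are substitutes.

10/39 (substitutes)


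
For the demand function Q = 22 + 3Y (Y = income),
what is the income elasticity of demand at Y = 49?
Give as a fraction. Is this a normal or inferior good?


dQ/dY = 3
At Y = 49: Q = 22 + 3*49 = 169
Ey = (dQ/dY)(Y/Q) = 3 * 49 / 169 = 147/169
Since Ey > 0, this is a normal good.

147/169 (normal good)


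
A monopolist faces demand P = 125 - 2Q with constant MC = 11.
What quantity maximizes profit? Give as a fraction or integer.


TR = P*Q = (125 - 2Q)Q = 125Q - 2Q^2
MR = dTR/dQ = 125 - 4Q
Set MR = MC:
125 - 4Q = 11
114 = 4Q
Q* = 114/4 = 57/2

57/2


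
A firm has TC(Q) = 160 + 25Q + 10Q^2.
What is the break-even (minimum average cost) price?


AC(Q) = 160/Q + 25 + 10Q
To minimize: dAC/dQ = -160/Q^2 + 10 = 0
Q^2 = 160/10 = 16
Q* = 4
Min AC = 160/4 + 25 + 10*4
Min AC = 40 + 25 + 40 = 105

105


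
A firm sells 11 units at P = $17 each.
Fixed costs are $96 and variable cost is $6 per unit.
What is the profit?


Total Revenue = P * Q = 17 * 11 = $187
Total Cost = FC + VC*Q = 96 + 6*11 = $162
Profit = TR - TC = 187 - 162 = $25

$25


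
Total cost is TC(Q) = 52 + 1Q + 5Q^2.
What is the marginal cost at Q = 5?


MC = dTC/dQ = 1 + 2*5*Q
At Q = 5:
MC = 1 + 10*5
MC = 1 + 50 = 51

51


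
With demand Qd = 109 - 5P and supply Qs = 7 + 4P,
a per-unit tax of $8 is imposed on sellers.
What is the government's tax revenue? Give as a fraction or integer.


With tax on sellers, new supply: Qs' = 7 + 4(P - 8)
= 4P - 25
New equilibrium quantity:
Q_new = 311/9
Tax revenue = tax * Q_new = 8 * 311/9 = 2488/9

2488/9


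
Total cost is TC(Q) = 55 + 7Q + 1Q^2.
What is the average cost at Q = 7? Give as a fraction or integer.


TC(7) = 55 + 7*7 + 1*7^2
TC(7) = 55 + 49 + 49 = 153
AC = TC/Q = 153/7 = 153/7

153/7


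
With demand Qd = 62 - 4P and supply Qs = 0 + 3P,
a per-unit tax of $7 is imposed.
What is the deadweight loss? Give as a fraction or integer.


Pre-tax equilibrium quantity: Q* = 186/7
Post-tax equilibrium quantity: Q_tax = 102/7
Reduction in quantity: Q* - Q_tax = 12
DWL = (1/2) * tax * (Q* - Q_tax)
DWL = (1/2) * 7 * 12 = 42

42


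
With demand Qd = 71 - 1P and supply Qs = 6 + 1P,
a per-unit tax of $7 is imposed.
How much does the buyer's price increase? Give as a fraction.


With a per-unit tax, the buyer's price increase depends on relative slopes.
Supply slope: d = 1, Demand slope: b = 1
Buyer's price increase = d * tax / (b + d)
= 1 * 7 / (1 + 1)
= 7 / 2 = 7/2

7/2


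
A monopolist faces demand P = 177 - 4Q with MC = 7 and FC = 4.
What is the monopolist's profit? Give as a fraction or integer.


MR = MC: 177 - 8Q = 7
Q* = 85/4
P* = 177 - 4*85/4 = 92
Profit = (P* - MC)*Q* - FC
= (92 - 7)*85/4 - 4
= 85*85/4 - 4
= 7225/4 - 4 = 7209/4

7209/4


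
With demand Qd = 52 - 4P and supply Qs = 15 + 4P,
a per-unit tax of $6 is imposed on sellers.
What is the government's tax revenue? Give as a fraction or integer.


With tax on sellers, new supply: Qs' = 15 + 4(P - 6)
= 4P - 9
New equilibrium quantity:
Q_new = 43/2
Tax revenue = tax * Q_new = 6 * 43/2 = 129

129


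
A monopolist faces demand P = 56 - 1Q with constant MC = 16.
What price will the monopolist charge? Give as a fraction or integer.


MR = 56 - 2Q
Set MR = MC: 56 - 2Q = 16
Q* = 20
Substitute into demand:
P* = 56 - 1*20 = 36

36


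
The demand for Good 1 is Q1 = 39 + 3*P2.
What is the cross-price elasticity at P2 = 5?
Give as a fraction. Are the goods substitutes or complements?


dQ1/dP2 = 3
At P2 = 5: Q1 = 39 + 3*5 = 54
Exy = (dQ1/dP2)(P2/Q1) = 3 * 5 / 54 = 5/18
Since Exy > 0, the goods are substitutes.

5/18 (substitutes)


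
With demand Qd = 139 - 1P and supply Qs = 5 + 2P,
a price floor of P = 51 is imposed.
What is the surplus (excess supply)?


At P = 51:
Qd = 139 - 1*51 = 88
Qs = 5 + 2*51 = 107
Surplus = Qs - Qd = 107 - 88 = 19

19


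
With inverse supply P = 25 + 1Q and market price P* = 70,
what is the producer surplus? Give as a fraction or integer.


Minimum supply price (at Q=0): P_min = 25
Quantity supplied at P* = 70:
Q* = (70 - 25)/1 = 45
PS = (1/2) * Q* * (P* - P_min)
PS = (1/2) * 45 * (70 - 25)
PS = (1/2) * 45 * 45 = 2025/2

2025/2


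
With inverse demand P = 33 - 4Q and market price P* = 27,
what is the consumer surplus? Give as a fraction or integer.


Maximum willingness to pay (at Q=0): P_max = 33
Quantity demanded at P* = 27:
Q* = (33 - 27)/4 = 3/2
CS = (1/2) * Q* * (P_max - P*)
CS = (1/2) * 3/2 * (33 - 27)
CS = (1/2) * 3/2 * 6 = 9/2

9/2


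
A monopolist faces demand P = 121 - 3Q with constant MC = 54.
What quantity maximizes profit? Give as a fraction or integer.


TR = P*Q = (121 - 3Q)Q = 121Q - 3Q^2
MR = dTR/dQ = 121 - 6Q
Set MR = MC:
121 - 6Q = 54
67 = 6Q
Q* = 67/6 = 67/6

67/6


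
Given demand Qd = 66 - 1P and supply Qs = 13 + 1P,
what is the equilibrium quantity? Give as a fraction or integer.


First find equilibrium price:
66 - 1P = 13 + 1P
P* = 53/2 = 53/2
Then substitute into demand:
Q* = 66 - 1 * 53/2 = 79/2

79/2


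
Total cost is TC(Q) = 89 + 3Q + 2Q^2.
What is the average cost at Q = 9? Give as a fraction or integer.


TC(9) = 89 + 3*9 + 2*9^2
TC(9) = 89 + 27 + 162 = 278
AC = TC/Q = 278/9 = 278/9

278/9


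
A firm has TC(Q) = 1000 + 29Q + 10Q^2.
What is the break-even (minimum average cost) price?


AC(Q) = 1000/Q + 29 + 10Q
To minimize: dAC/dQ = -1000/Q^2 + 10 = 0
Q^2 = 1000/10 = 100
Q* = 10
Min AC = 1000/10 + 29 + 10*10
Min AC = 100 + 29 + 100 = 229

229


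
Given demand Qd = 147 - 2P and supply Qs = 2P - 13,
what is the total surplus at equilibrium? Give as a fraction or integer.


Find equilibrium: 147 - 2P = 2P - 13
147 + 13 = 4P
P* = 160/4 = 40
Q* = 2*40 - 13 = 67
Inverse demand: P = 147/2 - Q/2, so P_max = 147/2
Inverse supply: P = 13/2 + Q/2, so P_min = 13/2
CS = (1/2) * 67 * (147/2 - 40) = 4489/4
PS = (1/2) * 67 * (40 - 13/2) = 4489/4
TS = CS + PS = 4489/4 + 4489/4 = 4489/2

4489/2


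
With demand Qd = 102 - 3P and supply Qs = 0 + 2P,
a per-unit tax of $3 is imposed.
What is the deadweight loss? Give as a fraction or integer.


Pre-tax equilibrium quantity: Q* = 204/5
Post-tax equilibrium quantity: Q_tax = 186/5
Reduction in quantity: Q* - Q_tax = 18/5
DWL = (1/2) * tax * (Q* - Q_tax)
DWL = (1/2) * 3 * 18/5 = 27/5

27/5


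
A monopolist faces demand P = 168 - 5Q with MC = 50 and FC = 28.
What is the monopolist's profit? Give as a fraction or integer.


MR = MC: 168 - 10Q = 50
Q* = 59/5
P* = 168 - 5*59/5 = 109
Profit = (P* - MC)*Q* - FC
= (109 - 50)*59/5 - 28
= 59*59/5 - 28
= 3481/5 - 28 = 3341/5

3341/5


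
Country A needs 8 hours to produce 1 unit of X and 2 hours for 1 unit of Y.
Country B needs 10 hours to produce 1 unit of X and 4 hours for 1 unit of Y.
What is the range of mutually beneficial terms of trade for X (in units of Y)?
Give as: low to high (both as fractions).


Opportunity cost of X for Country A = hours_X / hours_Y = 8/2 = 4 units of Y
Opportunity cost of X for Country B = hours_X / hours_Y = 10/4 = 5/2 units of Y
Terms of trade must be between the two opportunity costs.
Range: 5/2 to 4

5/2 to 4


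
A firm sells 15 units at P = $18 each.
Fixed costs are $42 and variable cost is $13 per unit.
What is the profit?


Total Revenue = P * Q = 18 * 15 = $270
Total Cost = FC + VC*Q = 42 + 13*15 = $237
Profit = TR - TC = 270 - 237 = $33

$33


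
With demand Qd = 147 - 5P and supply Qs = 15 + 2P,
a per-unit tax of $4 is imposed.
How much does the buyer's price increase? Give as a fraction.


With a per-unit tax, the buyer's price increase depends on relative slopes.
Supply slope: d = 2, Demand slope: b = 5
Buyer's price increase = d * tax / (b + d)
= 2 * 4 / (5 + 2)
= 8 / 7 = 8/7

8/7


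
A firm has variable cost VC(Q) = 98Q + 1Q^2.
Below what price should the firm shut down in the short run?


AVC(Q) = VC(Q)/Q = 98 + 1Q
AVC is increasing in Q, so minimum AVC is at Q -> 0+.
Min AVC = 98
The firm should shut down if P < 98.

98


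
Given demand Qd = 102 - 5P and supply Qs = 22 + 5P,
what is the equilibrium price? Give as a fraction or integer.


At equilibrium, Qd = Qs.
102 - 5P = 22 + 5P
102 - 22 = 5P + 5P
80 = 10P
P* = 80/10 = 8

8


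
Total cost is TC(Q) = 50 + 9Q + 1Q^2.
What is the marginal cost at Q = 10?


MC = dTC/dQ = 9 + 2*1*Q
At Q = 10:
MC = 9 + 2*10
MC = 9 + 20 = 29

29


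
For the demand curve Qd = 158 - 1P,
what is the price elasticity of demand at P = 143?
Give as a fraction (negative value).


dQ/dP = -1
At P = 143: Q = 158 - 1*143 = 15
E = (dQ/dP)(P/Q) = (-1)(143/15) = -143/15

-143/15


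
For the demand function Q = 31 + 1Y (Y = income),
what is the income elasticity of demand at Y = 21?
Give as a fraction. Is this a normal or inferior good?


dQ/dY = 1
At Y = 21: Q = 31 + 1*21 = 52
Ey = (dQ/dY)(Y/Q) = 1 * 21 / 52 = 21/52
Since Ey > 0, this is a normal good.

21/52 (normal good)


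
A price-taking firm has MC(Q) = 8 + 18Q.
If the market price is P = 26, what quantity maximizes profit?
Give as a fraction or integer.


In perfect competition, profit is maximized where P = MC.
26 = 8 + 18Q
18 = 18Q
Q* = 18/18 = 1

1


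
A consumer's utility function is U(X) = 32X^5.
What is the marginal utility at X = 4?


MU = dU/dX = 32*5*X^(5-1)
MU = 160*X^4
At X = 4:
MU = 160 * 4^4
MU = 160 * 256 = 40960

40960


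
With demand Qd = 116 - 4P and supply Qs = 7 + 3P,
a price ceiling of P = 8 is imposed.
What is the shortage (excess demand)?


At P = 8:
Qd = 116 - 4*8 = 84
Qs = 7 + 3*8 = 31
Shortage = Qd - Qs = 84 - 31 = 53

53


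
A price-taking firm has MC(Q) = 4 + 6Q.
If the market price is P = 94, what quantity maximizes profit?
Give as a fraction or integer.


In perfect competition, profit is maximized where P = MC.
94 = 4 + 6Q
90 = 6Q
Q* = 90/6 = 15

15


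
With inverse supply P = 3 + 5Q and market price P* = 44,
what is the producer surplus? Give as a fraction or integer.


Minimum supply price (at Q=0): P_min = 3
Quantity supplied at P* = 44:
Q* = (44 - 3)/5 = 41/5
PS = (1/2) * Q* * (P* - P_min)
PS = (1/2) * 41/5 * (44 - 3)
PS = (1/2) * 41/5 * 41 = 1681/10

1681/10


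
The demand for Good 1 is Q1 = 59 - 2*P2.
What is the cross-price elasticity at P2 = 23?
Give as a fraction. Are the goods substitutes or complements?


dQ1/dP2 = -2
At P2 = 23: Q1 = 59 - 2*23 = 13
Exy = (dQ1/dP2)(P2/Q1) = -2 * 23 / 13 = -46/13
Since Exy < 0, the goods are complements.

-46/13 (complements)


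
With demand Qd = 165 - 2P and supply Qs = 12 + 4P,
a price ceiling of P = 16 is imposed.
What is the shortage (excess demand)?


At P = 16:
Qd = 165 - 2*16 = 133
Qs = 12 + 4*16 = 76
Shortage = Qd - Qs = 133 - 76 = 57

57


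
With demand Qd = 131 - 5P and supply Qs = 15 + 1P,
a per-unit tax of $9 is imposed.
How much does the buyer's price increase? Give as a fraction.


With a per-unit tax, the buyer's price increase depends on relative slopes.
Supply slope: d = 1, Demand slope: b = 5
Buyer's price increase = d * tax / (b + d)
= 1 * 9 / (5 + 1)
= 9 / 6 = 3/2

3/2


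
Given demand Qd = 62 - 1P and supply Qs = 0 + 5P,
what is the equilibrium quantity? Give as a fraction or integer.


First find equilibrium price:
62 - 1P = 0 + 5P
P* = 62/6 = 31/3
Then substitute into demand:
Q* = 62 - 1 * 31/3 = 155/3

155/3


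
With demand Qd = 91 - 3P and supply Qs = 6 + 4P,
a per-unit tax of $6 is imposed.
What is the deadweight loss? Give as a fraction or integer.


Pre-tax equilibrium quantity: Q* = 382/7
Post-tax equilibrium quantity: Q_tax = 310/7
Reduction in quantity: Q* - Q_tax = 72/7
DWL = (1/2) * tax * (Q* - Q_tax)
DWL = (1/2) * 6 * 72/7 = 216/7

216/7


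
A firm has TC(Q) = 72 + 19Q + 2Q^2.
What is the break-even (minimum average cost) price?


AC(Q) = 72/Q + 19 + 2Q
To minimize: dAC/dQ = -72/Q^2 + 2 = 0
Q^2 = 72/2 = 36
Q* = 6
Min AC = 72/6 + 19 + 2*6
Min AC = 12 + 19 + 12 = 43

43


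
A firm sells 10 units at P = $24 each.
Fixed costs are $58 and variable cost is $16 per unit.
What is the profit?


Total Revenue = P * Q = 24 * 10 = $240
Total Cost = FC + VC*Q = 58 + 16*10 = $218
Profit = TR - TC = 240 - 218 = $22

$22


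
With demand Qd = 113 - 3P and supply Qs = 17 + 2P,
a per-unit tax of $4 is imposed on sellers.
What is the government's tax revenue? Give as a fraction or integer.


With tax on sellers, new supply: Qs' = 17 + 2(P - 4)
= 9 + 2P
New equilibrium quantity:
Q_new = 253/5
Tax revenue = tax * Q_new = 4 * 253/5 = 1012/5

1012/5


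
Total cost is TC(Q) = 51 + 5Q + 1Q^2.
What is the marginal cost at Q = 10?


MC = dTC/dQ = 5 + 2*1*Q
At Q = 10:
MC = 5 + 2*10
MC = 5 + 20 = 25

25


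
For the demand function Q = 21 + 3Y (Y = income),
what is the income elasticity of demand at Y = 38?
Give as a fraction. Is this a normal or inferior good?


dQ/dY = 3
At Y = 38: Q = 21 + 3*38 = 135
Ey = (dQ/dY)(Y/Q) = 3 * 38 / 135 = 38/45
Since Ey > 0, this is a normal good.

38/45 (normal good)


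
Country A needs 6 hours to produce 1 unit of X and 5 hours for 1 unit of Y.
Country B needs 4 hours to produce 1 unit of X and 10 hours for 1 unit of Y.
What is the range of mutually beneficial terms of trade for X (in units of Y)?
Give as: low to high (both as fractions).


Opportunity cost of X for Country A = hours_X / hours_Y = 6/5 = 6/5 units of Y
Opportunity cost of X for Country B = hours_X / hours_Y = 4/10 = 2/5 units of Y
Terms of trade must be between the two opportunity costs.
Range: 2/5 to 6/5

2/5 to 6/5


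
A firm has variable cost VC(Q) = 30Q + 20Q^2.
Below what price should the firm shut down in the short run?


AVC(Q) = VC(Q)/Q = 30 + 20Q
AVC is increasing in Q, so minimum AVC is at Q -> 0+.
Min AVC = 30
The firm should shut down if P < 30.

30


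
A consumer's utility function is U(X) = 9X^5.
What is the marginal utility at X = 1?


MU = dU/dX = 9*5*X^(5-1)
MU = 45*X^4
At X = 1:
MU = 45 * 1^4
MU = 45 * 1 = 45

45


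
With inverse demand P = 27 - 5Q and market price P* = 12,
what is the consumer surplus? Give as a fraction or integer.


Maximum willingness to pay (at Q=0): P_max = 27
Quantity demanded at P* = 12:
Q* = (27 - 12)/5 = 3
CS = (1/2) * Q* * (P_max - P*)
CS = (1/2) * 3 * (27 - 12)
CS = (1/2) * 3 * 15 = 45/2

45/2


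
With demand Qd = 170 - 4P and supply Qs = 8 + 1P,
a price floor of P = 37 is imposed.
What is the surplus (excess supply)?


At P = 37:
Qd = 170 - 4*37 = 22
Qs = 8 + 1*37 = 45
Surplus = Qs - Qd = 45 - 22 = 23

23


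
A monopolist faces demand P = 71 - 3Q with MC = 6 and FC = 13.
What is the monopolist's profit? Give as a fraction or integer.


MR = MC: 71 - 6Q = 6
Q* = 65/6
P* = 71 - 3*65/6 = 77/2
Profit = (P* - MC)*Q* - FC
= (77/2 - 6)*65/6 - 13
= 65/2*65/6 - 13
= 4225/12 - 13 = 4069/12

4069/12


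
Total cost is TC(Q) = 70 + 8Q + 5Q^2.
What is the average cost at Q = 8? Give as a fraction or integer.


TC(8) = 70 + 8*8 + 5*8^2
TC(8) = 70 + 64 + 320 = 454
AC = TC/Q = 454/8 = 227/4

227/4


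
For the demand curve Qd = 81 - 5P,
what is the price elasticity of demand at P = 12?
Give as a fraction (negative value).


dQ/dP = -5
At P = 12: Q = 81 - 5*12 = 21
E = (dQ/dP)(P/Q) = (-5)(12/21) = -20/7

-20/7


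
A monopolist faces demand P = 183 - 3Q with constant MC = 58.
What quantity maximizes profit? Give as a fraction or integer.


TR = P*Q = (183 - 3Q)Q = 183Q - 3Q^2
MR = dTR/dQ = 183 - 6Q
Set MR = MC:
183 - 6Q = 58
125 = 6Q
Q* = 125/6 = 125/6

125/6


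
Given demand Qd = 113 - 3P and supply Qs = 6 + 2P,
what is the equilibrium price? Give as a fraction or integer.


At equilibrium, Qd = Qs.
113 - 3P = 6 + 2P
113 - 6 = 3P + 2P
107 = 5P
P* = 107/5 = 107/5

107/5


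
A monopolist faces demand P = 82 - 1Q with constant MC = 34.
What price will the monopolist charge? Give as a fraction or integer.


MR = 82 - 2Q
Set MR = MC: 82 - 2Q = 34
Q* = 24
Substitute into demand:
P* = 82 - 1*24 = 58

58


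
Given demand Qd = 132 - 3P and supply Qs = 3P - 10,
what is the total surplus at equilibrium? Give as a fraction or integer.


Find equilibrium: 132 - 3P = 3P - 10
132 + 10 = 6P
P* = 142/6 = 71/3
Q* = 3*71/3 - 10 = 61
Inverse demand: P = 44 - Q/3, so P_max = 44
Inverse supply: P = 10/3 + Q/3, so P_min = 10/3
CS = (1/2) * 61 * (44 - 71/3) = 3721/6
PS = (1/2) * 61 * (71/3 - 10/3) = 3721/6
TS = CS + PS = 3721/6 + 3721/6 = 3721/3

3721/3


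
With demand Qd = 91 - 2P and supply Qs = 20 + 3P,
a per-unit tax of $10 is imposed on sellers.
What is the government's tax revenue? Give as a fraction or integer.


With tax on sellers, new supply: Qs' = 20 + 3(P - 10)
= 3P - 10
New equilibrium quantity:
Q_new = 253/5
Tax revenue = tax * Q_new = 10 * 253/5 = 506

506


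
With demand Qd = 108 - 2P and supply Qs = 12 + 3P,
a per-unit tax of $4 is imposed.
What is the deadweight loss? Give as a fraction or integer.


Pre-tax equilibrium quantity: Q* = 348/5
Post-tax equilibrium quantity: Q_tax = 324/5
Reduction in quantity: Q* - Q_tax = 24/5
DWL = (1/2) * tax * (Q* - Q_tax)
DWL = (1/2) * 4 * 24/5 = 48/5

48/5


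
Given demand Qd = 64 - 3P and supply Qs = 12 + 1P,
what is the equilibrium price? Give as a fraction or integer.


At equilibrium, Qd = Qs.
64 - 3P = 12 + 1P
64 - 12 = 3P + 1P
52 = 4P
P* = 52/4 = 13

13


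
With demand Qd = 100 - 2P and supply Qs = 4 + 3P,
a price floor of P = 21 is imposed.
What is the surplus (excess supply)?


At P = 21:
Qd = 100 - 2*21 = 58
Qs = 4 + 3*21 = 67
Surplus = Qs - Qd = 67 - 58 = 9

9


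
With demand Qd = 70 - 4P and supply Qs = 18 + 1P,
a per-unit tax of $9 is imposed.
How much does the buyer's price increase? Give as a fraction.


With a per-unit tax, the buyer's price increase depends on relative slopes.
Supply slope: d = 1, Demand slope: b = 4
Buyer's price increase = d * tax / (b + d)
= 1 * 9 / (4 + 1)
= 9 / 5 = 9/5

9/5


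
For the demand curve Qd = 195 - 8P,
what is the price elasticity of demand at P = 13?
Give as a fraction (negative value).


dQ/dP = -8
At P = 13: Q = 195 - 8*13 = 91
E = (dQ/dP)(P/Q) = (-8)(13/91) = -8/7

-8/7


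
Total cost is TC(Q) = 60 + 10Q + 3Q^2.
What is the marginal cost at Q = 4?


MC = dTC/dQ = 10 + 2*3*Q
At Q = 4:
MC = 10 + 6*4
MC = 10 + 24 = 34

34


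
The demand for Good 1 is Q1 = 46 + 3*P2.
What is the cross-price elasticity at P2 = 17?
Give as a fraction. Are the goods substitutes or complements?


dQ1/dP2 = 3
At P2 = 17: Q1 = 46 + 3*17 = 97
Exy = (dQ1/dP2)(P2/Q1) = 3 * 17 / 97 = 51/97
Since Exy > 0, the goods are substitutes.

51/97 (substitutes)


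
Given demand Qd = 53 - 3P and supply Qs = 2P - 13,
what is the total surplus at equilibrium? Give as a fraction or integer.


Find equilibrium: 53 - 3P = 2P - 13
53 + 13 = 5P
P* = 66/5 = 66/5
Q* = 2*66/5 - 13 = 67/5
Inverse demand: P = 53/3 - Q/3, so P_max = 53/3
Inverse supply: P = 13/2 + Q/2, so P_min = 13/2
CS = (1/2) * 67/5 * (53/3 - 66/5) = 4489/150
PS = (1/2) * 67/5 * (66/5 - 13/2) = 4489/100
TS = CS + PS = 4489/150 + 4489/100 = 4489/60

4489/60


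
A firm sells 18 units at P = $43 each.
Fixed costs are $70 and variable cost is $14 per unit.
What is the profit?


Total Revenue = P * Q = 43 * 18 = $774
Total Cost = FC + VC*Q = 70 + 14*18 = $322
Profit = TR - TC = 774 - 322 = $452

$452


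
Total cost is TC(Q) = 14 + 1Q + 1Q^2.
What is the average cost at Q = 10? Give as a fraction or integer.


TC(10) = 14 + 1*10 + 1*10^2
TC(10) = 14 + 10 + 100 = 124
AC = TC/Q = 124/10 = 62/5

62/5


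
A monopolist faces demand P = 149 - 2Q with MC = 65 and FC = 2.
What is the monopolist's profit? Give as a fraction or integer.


MR = MC: 149 - 4Q = 65
Q* = 21
P* = 149 - 2*21 = 107
Profit = (P* - MC)*Q* - FC
= (107 - 65)*21 - 2
= 42*21 - 2
= 882 - 2 = 880

880


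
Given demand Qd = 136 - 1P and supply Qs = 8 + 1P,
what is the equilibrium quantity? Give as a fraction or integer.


First find equilibrium price:
136 - 1P = 8 + 1P
P* = 128/2 = 64
Then substitute into demand:
Q* = 136 - 1 * 64 = 72

72


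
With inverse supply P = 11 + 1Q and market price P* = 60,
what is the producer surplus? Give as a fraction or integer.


Minimum supply price (at Q=0): P_min = 11
Quantity supplied at P* = 60:
Q* = (60 - 11)/1 = 49
PS = (1/2) * Q* * (P* - P_min)
PS = (1/2) * 49 * (60 - 11)
PS = (1/2) * 49 * 49 = 2401/2

2401/2


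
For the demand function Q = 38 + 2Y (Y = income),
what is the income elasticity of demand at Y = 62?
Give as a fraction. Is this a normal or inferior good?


dQ/dY = 2
At Y = 62: Q = 38 + 2*62 = 162
Ey = (dQ/dY)(Y/Q) = 2 * 62 / 162 = 62/81
Since Ey > 0, this is a normal good.

62/81 (normal good)


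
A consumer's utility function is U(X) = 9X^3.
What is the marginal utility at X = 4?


MU = dU/dX = 9*3*X^(3-1)
MU = 27*X^2
At X = 4:
MU = 27 * 4^2
MU = 27 * 16 = 432

432


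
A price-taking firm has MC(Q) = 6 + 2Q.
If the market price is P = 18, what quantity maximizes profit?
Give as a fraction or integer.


In perfect competition, profit is maximized where P = MC.
18 = 6 + 2Q
12 = 2Q
Q* = 12/2 = 6

6


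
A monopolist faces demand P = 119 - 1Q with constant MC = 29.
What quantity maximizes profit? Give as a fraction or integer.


TR = P*Q = (119 - 1Q)Q = 119Q - 1Q^2
MR = dTR/dQ = 119 - 2Q
Set MR = MC:
119 - 2Q = 29
90 = 2Q
Q* = 90/2 = 45

45


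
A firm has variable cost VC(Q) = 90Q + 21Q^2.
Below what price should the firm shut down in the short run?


AVC(Q) = VC(Q)/Q = 90 + 21Q
AVC is increasing in Q, so minimum AVC is at Q -> 0+.
Min AVC = 90
The firm should shut down if P < 90.

90


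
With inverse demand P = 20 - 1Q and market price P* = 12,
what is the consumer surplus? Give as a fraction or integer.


Maximum willingness to pay (at Q=0): P_max = 20
Quantity demanded at P* = 12:
Q* = (20 - 12)/1 = 8
CS = (1/2) * Q* * (P_max - P*)
CS = (1/2) * 8 * (20 - 12)
CS = (1/2) * 8 * 8 = 32

32


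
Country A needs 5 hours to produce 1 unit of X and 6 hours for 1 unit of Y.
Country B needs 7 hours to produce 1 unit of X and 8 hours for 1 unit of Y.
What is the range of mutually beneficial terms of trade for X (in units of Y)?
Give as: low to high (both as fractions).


Opportunity cost of X for Country A = hours_X / hours_Y = 5/6 = 5/6 units of Y
Opportunity cost of X for Country B = hours_X / hours_Y = 7/8 = 7/8 units of Y
Terms of trade must be between the two opportunity costs.
Range: 5/6 to 7/8

5/6 to 7/8


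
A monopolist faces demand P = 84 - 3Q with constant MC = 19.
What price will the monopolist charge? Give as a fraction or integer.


MR = 84 - 6Q
Set MR = MC: 84 - 6Q = 19
Q* = 65/6
Substitute into demand:
P* = 84 - 3*65/6 = 103/2

103/2


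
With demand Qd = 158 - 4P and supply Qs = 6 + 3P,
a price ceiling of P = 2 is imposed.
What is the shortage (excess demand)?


At P = 2:
Qd = 158 - 4*2 = 150
Qs = 6 + 3*2 = 12
Shortage = Qd - Qs = 150 - 12 = 138

138


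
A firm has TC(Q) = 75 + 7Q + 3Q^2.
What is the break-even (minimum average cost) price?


AC(Q) = 75/Q + 7 + 3Q
To minimize: dAC/dQ = -75/Q^2 + 3 = 0
Q^2 = 75/3 = 25
Q* = 5
Min AC = 75/5 + 7 + 3*5
Min AC = 15 + 7 + 15 = 37

37


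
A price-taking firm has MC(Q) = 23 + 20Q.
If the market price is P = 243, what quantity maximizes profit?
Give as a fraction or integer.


In perfect competition, profit is maximized where P = MC.
243 = 23 + 20Q
220 = 20Q
Q* = 220/20 = 11

11


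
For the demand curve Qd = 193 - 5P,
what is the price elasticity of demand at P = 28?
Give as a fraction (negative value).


dQ/dP = -5
At P = 28: Q = 193 - 5*28 = 53
E = (dQ/dP)(P/Q) = (-5)(28/53) = -140/53

-140/53


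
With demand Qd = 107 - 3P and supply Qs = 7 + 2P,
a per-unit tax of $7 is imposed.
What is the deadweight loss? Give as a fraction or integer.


Pre-tax equilibrium quantity: Q* = 47
Post-tax equilibrium quantity: Q_tax = 193/5
Reduction in quantity: Q* - Q_tax = 42/5
DWL = (1/2) * tax * (Q* - Q_tax)
DWL = (1/2) * 7 * 42/5 = 147/5

147/5


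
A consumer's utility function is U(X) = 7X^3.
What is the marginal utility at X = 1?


MU = dU/dX = 7*3*X^(3-1)
MU = 21*X^2
At X = 1:
MU = 21 * 1^2
MU = 21 * 1 = 21

21


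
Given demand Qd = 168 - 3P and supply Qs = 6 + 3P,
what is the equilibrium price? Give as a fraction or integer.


At equilibrium, Qd = Qs.
168 - 3P = 6 + 3P
168 - 6 = 3P + 3P
162 = 6P
P* = 162/6 = 27

27


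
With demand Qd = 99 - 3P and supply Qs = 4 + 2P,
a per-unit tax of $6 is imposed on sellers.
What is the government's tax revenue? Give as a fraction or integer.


With tax on sellers, new supply: Qs' = 4 + 2(P - 6)
= 2P - 8
New equilibrium quantity:
Q_new = 174/5
Tax revenue = tax * Q_new = 6 * 174/5 = 1044/5

1044/5


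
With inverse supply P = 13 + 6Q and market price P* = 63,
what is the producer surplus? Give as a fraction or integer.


Minimum supply price (at Q=0): P_min = 13
Quantity supplied at P* = 63:
Q* = (63 - 13)/6 = 25/3
PS = (1/2) * Q* * (P* - P_min)
PS = (1/2) * 25/3 * (63 - 13)
PS = (1/2) * 25/3 * 50 = 625/3

625/3


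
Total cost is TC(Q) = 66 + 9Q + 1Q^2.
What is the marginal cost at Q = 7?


MC = dTC/dQ = 9 + 2*1*Q
At Q = 7:
MC = 9 + 2*7
MC = 9 + 14 = 23

23


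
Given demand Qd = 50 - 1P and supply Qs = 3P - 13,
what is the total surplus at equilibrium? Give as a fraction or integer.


Find equilibrium: 50 - 1P = 3P - 13
50 + 13 = 4P
P* = 63/4 = 63/4
Q* = 3*63/4 - 13 = 137/4
Inverse demand: P = 50 - Q/1, so P_max = 50
Inverse supply: P = 13/3 + Q/3, so P_min = 13/3
CS = (1/2) * 137/4 * (50 - 63/4) = 18769/32
PS = (1/2) * 137/4 * (63/4 - 13/3) = 18769/96
TS = CS + PS = 18769/32 + 18769/96 = 18769/24

18769/24


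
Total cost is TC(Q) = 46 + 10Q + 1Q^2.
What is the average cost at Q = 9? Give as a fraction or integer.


TC(9) = 46 + 10*9 + 1*9^2
TC(9) = 46 + 90 + 81 = 217
AC = TC/Q = 217/9 = 217/9

217/9


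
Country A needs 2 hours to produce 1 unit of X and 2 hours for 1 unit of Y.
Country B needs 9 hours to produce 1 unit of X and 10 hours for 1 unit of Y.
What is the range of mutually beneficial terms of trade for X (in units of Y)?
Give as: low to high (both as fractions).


Opportunity cost of X for Country A = hours_X / hours_Y = 2/2 = 1 units of Y
Opportunity cost of X for Country B = hours_X / hours_Y = 9/10 = 9/10 units of Y
Terms of trade must be between the two opportunity costs.
Range: 9/10 to 1

9/10 to 1


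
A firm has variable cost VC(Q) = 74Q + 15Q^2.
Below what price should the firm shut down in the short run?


AVC(Q) = VC(Q)/Q = 74 + 15Q
AVC is increasing in Q, so minimum AVC is at Q -> 0+.
Min AVC = 74
The firm should shut down if P < 74.

74


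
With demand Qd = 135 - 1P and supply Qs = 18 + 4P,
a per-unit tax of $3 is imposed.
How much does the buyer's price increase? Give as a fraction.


With a per-unit tax, the buyer's price increase depends on relative slopes.
Supply slope: d = 4, Demand slope: b = 1
Buyer's price increase = d * tax / (b + d)
= 4 * 3 / (1 + 4)
= 12 / 5 = 12/5

12/5


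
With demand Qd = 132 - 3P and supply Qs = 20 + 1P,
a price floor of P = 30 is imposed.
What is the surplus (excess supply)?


At P = 30:
Qd = 132 - 3*30 = 42
Qs = 20 + 1*30 = 50
Surplus = Qs - Qd = 50 - 42 = 8

8


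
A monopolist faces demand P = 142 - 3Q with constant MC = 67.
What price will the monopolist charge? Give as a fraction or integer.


MR = 142 - 6Q
Set MR = MC: 142 - 6Q = 67
Q* = 25/2
Substitute into demand:
P* = 142 - 3*25/2 = 209/2

209/2


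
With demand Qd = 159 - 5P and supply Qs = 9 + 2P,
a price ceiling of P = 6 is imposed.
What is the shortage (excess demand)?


At P = 6:
Qd = 159 - 5*6 = 129
Qs = 9 + 2*6 = 21
Shortage = Qd - Qs = 129 - 21 = 108

108


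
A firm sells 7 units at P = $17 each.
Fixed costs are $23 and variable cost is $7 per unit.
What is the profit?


Total Revenue = P * Q = 17 * 7 = $119
Total Cost = FC + VC*Q = 23 + 7*7 = $72
Profit = TR - TC = 119 - 72 = $47

$47


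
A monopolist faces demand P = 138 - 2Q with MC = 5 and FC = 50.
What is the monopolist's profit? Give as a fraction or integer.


MR = MC: 138 - 4Q = 5
Q* = 133/4
P* = 138 - 2*133/4 = 143/2
Profit = (P* - MC)*Q* - FC
= (143/2 - 5)*133/4 - 50
= 133/2*133/4 - 50
= 17689/8 - 50 = 17289/8

17289/8


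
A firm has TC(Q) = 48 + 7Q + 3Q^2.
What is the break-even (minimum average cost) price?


AC(Q) = 48/Q + 7 + 3Q
To minimize: dAC/dQ = -48/Q^2 + 3 = 0
Q^2 = 48/3 = 16
Q* = 4
Min AC = 48/4 + 7 + 3*4
Min AC = 12 + 7 + 12 = 31

31


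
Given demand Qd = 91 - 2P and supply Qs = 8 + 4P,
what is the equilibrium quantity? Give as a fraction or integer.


First find equilibrium price:
91 - 2P = 8 + 4P
P* = 83/6 = 83/6
Then substitute into demand:
Q* = 91 - 2 * 83/6 = 190/3

190/3


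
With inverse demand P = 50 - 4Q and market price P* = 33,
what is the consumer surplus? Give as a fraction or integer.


Maximum willingness to pay (at Q=0): P_max = 50
Quantity demanded at P* = 33:
Q* = (50 - 33)/4 = 17/4
CS = (1/2) * Q* * (P_max - P*)
CS = (1/2) * 17/4 * (50 - 33)
CS = (1/2) * 17/4 * 17 = 289/8

289/8


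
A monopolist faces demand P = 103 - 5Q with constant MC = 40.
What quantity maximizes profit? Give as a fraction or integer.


TR = P*Q = (103 - 5Q)Q = 103Q - 5Q^2
MR = dTR/dQ = 103 - 10Q
Set MR = MC:
103 - 10Q = 40
63 = 10Q
Q* = 63/10 = 63/10

63/10


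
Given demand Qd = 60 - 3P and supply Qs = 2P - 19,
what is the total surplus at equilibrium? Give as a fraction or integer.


Find equilibrium: 60 - 3P = 2P - 19
60 + 19 = 5P
P* = 79/5 = 79/5
Q* = 2*79/5 - 19 = 63/5
Inverse demand: P = 20 - Q/3, so P_max = 20
Inverse supply: P = 19/2 + Q/2, so P_min = 19/2
CS = (1/2) * 63/5 * (20 - 79/5) = 1323/50
PS = (1/2) * 63/5 * (79/5 - 19/2) = 3969/100
TS = CS + PS = 1323/50 + 3969/100 = 1323/20

1323/20


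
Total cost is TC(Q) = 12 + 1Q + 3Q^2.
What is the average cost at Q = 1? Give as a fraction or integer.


TC(1) = 12 + 1*1 + 3*1^2
TC(1) = 12 + 1 + 3 = 16
AC = TC/Q = 16/1 = 16

16


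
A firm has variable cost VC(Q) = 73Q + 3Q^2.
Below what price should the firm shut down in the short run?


AVC(Q) = VC(Q)/Q = 73 + 3Q
AVC is increasing in Q, so minimum AVC is at Q -> 0+.
Min AVC = 73
The firm should shut down if P < 73.

73


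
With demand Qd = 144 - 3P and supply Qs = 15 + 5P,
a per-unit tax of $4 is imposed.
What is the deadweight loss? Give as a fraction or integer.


Pre-tax equilibrium quantity: Q* = 765/8
Post-tax equilibrium quantity: Q_tax = 705/8
Reduction in quantity: Q* - Q_tax = 15/2
DWL = (1/2) * tax * (Q* - Q_tax)
DWL = (1/2) * 4 * 15/2 = 15

15


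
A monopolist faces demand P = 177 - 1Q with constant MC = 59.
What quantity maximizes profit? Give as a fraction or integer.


TR = P*Q = (177 - 1Q)Q = 177Q - 1Q^2
MR = dTR/dQ = 177 - 2Q
Set MR = MC:
177 - 2Q = 59
118 = 2Q
Q* = 118/2 = 59

59


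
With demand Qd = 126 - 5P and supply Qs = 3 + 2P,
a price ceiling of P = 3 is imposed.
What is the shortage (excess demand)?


At P = 3:
Qd = 126 - 5*3 = 111
Qs = 3 + 2*3 = 9
Shortage = Qd - Qs = 111 - 9 = 102

102


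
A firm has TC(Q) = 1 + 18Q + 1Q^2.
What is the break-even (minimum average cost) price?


AC(Q) = 1/Q + 18 + 1Q
To minimize: dAC/dQ = -1/Q^2 + 1 = 0
Q^2 = 1/1 = 1
Q* = 1
Min AC = 1/1 + 18 + 1*1
Min AC = 1 + 18 + 1 = 20

20


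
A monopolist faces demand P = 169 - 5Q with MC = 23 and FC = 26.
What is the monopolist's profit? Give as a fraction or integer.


MR = MC: 169 - 10Q = 23
Q* = 73/5
P* = 169 - 5*73/5 = 96
Profit = (P* - MC)*Q* - FC
= (96 - 23)*73/5 - 26
= 73*73/5 - 26
= 5329/5 - 26 = 5199/5

5199/5


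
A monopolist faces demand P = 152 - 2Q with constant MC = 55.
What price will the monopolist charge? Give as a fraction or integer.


MR = 152 - 4Q
Set MR = MC: 152 - 4Q = 55
Q* = 97/4
Substitute into demand:
P* = 152 - 2*97/4 = 207/2

207/2


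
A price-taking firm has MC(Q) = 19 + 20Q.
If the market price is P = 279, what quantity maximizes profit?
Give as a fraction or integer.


In perfect competition, profit is maximized where P = MC.
279 = 19 + 20Q
260 = 20Q
Q* = 260/20 = 13

13


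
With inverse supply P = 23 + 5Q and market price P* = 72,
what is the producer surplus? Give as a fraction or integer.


Minimum supply price (at Q=0): P_min = 23
Quantity supplied at P* = 72:
Q* = (72 - 23)/5 = 49/5
PS = (1/2) * Q* * (P* - P_min)
PS = (1/2) * 49/5 * (72 - 23)
PS = (1/2) * 49/5 * 49 = 2401/10

2401/10


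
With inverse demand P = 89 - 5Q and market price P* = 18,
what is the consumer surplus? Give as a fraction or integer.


Maximum willingness to pay (at Q=0): P_max = 89
Quantity demanded at P* = 18:
Q* = (89 - 18)/5 = 71/5
CS = (1/2) * Q* * (P_max - P*)
CS = (1/2) * 71/5 * (89 - 18)
CS = (1/2) * 71/5 * 71 = 5041/10

5041/10


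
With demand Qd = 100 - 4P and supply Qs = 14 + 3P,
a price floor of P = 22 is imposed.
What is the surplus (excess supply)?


At P = 22:
Qd = 100 - 4*22 = 12
Qs = 14 + 3*22 = 80
Surplus = Qs - Qd = 80 - 12 = 68

68


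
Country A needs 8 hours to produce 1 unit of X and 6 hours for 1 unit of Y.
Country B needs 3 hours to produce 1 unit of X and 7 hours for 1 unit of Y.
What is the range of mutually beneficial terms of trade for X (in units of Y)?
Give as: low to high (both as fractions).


Opportunity cost of X for Country A = hours_X / hours_Y = 8/6 = 4/3 units of Y
Opportunity cost of X for Country B = hours_X / hours_Y = 3/7 = 3/7 units of Y
Terms of trade must be between the two opportunity costs.
Range: 3/7 to 4/3

3/7 to 4/3


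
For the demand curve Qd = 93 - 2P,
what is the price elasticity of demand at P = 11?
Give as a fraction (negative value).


dQ/dP = -2
At P = 11: Q = 93 - 2*11 = 71
E = (dQ/dP)(P/Q) = (-2)(11/71) = -22/71

-22/71


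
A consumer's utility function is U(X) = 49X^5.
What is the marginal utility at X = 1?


MU = dU/dX = 49*5*X^(5-1)
MU = 245*X^4
At X = 1:
MU = 245 * 1^4
MU = 245 * 1 = 245

245


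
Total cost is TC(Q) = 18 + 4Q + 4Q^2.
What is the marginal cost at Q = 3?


MC = dTC/dQ = 4 + 2*4*Q
At Q = 3:
MC = 4 + 8*3
MC = 4 + 24 = 28

28


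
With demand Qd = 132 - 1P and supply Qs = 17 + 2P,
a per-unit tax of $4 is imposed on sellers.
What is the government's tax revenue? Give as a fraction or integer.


With tax on sellers, new supply: Qs' = 17 + 2(P - 4)
= 9 + 2P
New equilibrium quantity:
Q_new = 91
Tax revenue = tax * Q_new = 4 * 91 = 364

364


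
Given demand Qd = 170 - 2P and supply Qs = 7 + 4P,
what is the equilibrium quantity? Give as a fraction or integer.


First find equilibrium price:
170 - 2P = 7 + 4P
P* = 163/6 = 163/6
Then substitute into demand:
Q* = 170 - 2 * 163/6 = 347/3

347/3


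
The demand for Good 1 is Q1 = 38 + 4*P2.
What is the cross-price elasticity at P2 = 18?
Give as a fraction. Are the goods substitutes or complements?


dQ1/dP2 = 4
At P2 = 18: Q1 = 38 + 4*18 = 110
Exy = (dQ1/dP2)(P2/Q1) = 4 * 18 / 110 = 36/55
Since Exy > 0, the goods are substitutes.

36/55 (substitutes)


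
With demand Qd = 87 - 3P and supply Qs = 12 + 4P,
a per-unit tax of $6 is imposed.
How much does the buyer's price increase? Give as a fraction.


With a per-unit tax, the buyer's price increase depends on relative slopes.
Supply slope: d = 4, Demand slope: b = 3
Buyer's price increase = d * tax / (b + d)
= 4 * 6 / (3 + 4)
= 24 / 7 = 24/7

24/7


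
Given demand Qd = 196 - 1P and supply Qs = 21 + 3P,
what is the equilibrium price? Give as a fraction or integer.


At equilibrium, Qd = Qs.
196 - 1P = 21 + 3P
196 - 21 = 1P + 3P
175 = 4P
P* = 175/4 = 175/4

175/4


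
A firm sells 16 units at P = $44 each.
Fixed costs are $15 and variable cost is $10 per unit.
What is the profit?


Total Revenue = P * Q = 44 * 16 = $704
Total Cost = FC + VC*Q = 15 + 10*16 = $175
Profit = TR - TC = 704 - 175 = $529

$529


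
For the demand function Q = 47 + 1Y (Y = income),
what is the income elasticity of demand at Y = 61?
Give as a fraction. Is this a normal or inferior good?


dQ/dY = 1
At Y = 61: Q = 47 + 1*61 = 108
Ey = (dQ/dY)(Y/Q) = 1 * 61 / 108 = 61/108
Since Ey > 0, this is a normal good.

61/108 (normal good)


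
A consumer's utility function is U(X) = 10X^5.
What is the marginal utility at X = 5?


MU = dU/dX = 10*5*X^(5-1)
MU = 50*X^4
At X = 5:
MU = 50 * 5^4
MU = 50 * 625 = 31250

31250
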